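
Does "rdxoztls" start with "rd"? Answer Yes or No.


Input string: 'rdxoztls'
Prefix to check: 'rd'
First 2 characters of input: 'rd'
Match: True
Result: Yes


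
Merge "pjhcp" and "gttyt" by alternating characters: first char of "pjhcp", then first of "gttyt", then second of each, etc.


String 1: 'pjhcp'
String 2: 'gttyt'
Operation: alternate characters
Pairs: 'p'+'g', 'j'+'t', 'h'+'t', 'c'+'y', 'p'+'t'
Result: pgjthtcypt


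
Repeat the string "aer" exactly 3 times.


Input string: 'aer'
Operation: repeat 3 times
Concatenation: 'aer' + 'aer' + 'aer'
Result: aeraeraer


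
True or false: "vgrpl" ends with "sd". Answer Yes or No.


Input string: 'vgrpl'
Suffix to check: 'sd'
Last 2 characters of input: 'pl'
Match: False
Result: No


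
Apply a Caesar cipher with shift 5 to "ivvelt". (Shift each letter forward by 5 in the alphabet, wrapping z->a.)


Input: 'ivvelt', shift = 5
Operation: for each letter, (position + 5) mod 26
Mapping: 'i'(8+5=13)->'n', 'v'(21+5=26, 26 mod 26=0)->'a', 'v'(21+5=26, 26 mod 26=0)->'a', 'e'(4+5=9)->'j', 'l'(11+5=16)->'q', 't'(19+5=24)->'y'
Result: naajqy


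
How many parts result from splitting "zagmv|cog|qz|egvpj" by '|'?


Input string: 'zagmv|cog|qz|egvpj'
Delimiter: '|'
Split result: 'zagmv', 'cog', 'qz', 'egvpj'
Number of parts: 4


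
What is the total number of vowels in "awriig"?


Input string: 'awriig'
Operation: count vowels (a, e, i, o, u)
Scan: s[0]='a' (vowel), s[1]='w', s[2]='r', s[3]='i' (vowel), s[4]='i' (vowel), s[5]='g'
Vowels found: 3
Result: 3


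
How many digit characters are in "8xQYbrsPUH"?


Input string: '8xQYbrsPUH'
Operation: count digit characters (0-9)
Scan: '8'(digit), 'x', 'Q', 'Y', 'b', 'r', 's', 'P', 'U', 'H'
Digits found: 1
Result: 1


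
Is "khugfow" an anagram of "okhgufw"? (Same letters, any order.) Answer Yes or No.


String 1: 'okhgufw' -> sorted: 'fghkouw'
String 2: 'khugfow' -> sorted: 'fghkouw'
Compare sorted forms: 'fghkouw' == 'fghkouw'
Anagram: Yes


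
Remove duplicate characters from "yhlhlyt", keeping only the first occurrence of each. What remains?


Input: 'yhlhlyt'
Operation: keep first occurrence of each character
Scan: s[0]='y' new -> keep; s[1]='h' new -> keep; s[2]='l' new -> keep; s[3]='h' seen -> skip; s[4]='l' seen -> skip; s[5]='y' seen -> skip; s[6]='t' new -> keep
Result: yhlt


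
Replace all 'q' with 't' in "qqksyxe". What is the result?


Input string: 'qqksyxe'
Operation: replace 'q' with 't'
Positions of 'q': 0, 1
After replacement: ttksyxe


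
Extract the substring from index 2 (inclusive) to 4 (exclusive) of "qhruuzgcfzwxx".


Input string: 'qhruuzgcfzwxx'
Operation: slice [2:4]
Extract characters: s[2]='r', s[3]='u'
Result: ru


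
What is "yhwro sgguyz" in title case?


Input string: 'yhwro sgguyz'
Operation: capitalize first letter of each word
Word transformations: 'yhwro'->'Yhwro', 'sgguyz'->'Sgguyz'
Result: Yhwro Sgguyz


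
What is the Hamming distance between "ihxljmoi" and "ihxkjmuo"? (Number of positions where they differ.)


String 1: 'ihxljmoi'
String 2: 'ihxkjmuo'
Compare each position: pos 0: 'i'=='i', pos 1: 'h'=='h', pos 2: 'x'=='x', pos 3: 'l'!='k', pos 4: 'j'=='j', pos 5: 'm'=='m', pos 6: 'o'!='u', pos 7: 'i'!='o'
Differing positions: 3
Hamming distance: 3


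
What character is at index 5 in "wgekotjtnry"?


Input string: 'wgekotjtnry'
Operation: get character at index 5
Index mapping: s[0]='w', s[1]='g', s[2]='e', s[3]='k', s[4]='o', s[5]='t'
Result: 't'


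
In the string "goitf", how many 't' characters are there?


Input string: 'goitf'
Target character: 't'
Scan each position: s[3]='t'
Matches found at indices: 3
Total: 1


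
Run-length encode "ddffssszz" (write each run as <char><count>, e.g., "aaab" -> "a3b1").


Input: 'ddffssszz'
Operation: identify consecutive runs
Runs: 'dd' -> d2, 'ff' -> f2, 'sss' -> s3, 'zz' -> z2
Encoded: d2f2s3z2


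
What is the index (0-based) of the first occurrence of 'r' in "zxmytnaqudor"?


Input string: 'zxmytnaqudor'
Target: 'r'
Scanning left to right: s[0]='z', s[1]='x', s[2]='m', s[3]='y', s[4]='t', s[5]='n', s[6]='a', s[7]='q', s[8]='u', s[9]='d', s[10]='o', s[11]='r'
First match at index: 11


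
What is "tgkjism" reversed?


Input string: 'tgkjism'
Operation: reverse character order
Original order: 't' -> 'g' -> 'k' -> 'j' -> 'i' -> 's' -> 'm'
Reversed order: 'm' -> 's' -> 'i' -> 'j' -> 'k' -> 'g' -> 't'
Result: msijkgt


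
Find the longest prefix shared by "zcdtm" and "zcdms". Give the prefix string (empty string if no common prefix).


String 1: 'zcdtm'
String 2: 'zcdms'
Compare position by position:
pos 0: 'z' vs 'z' match
pos 1: 'c' vs 'c' match
pos 2: 'd' vs 'd' match
pos 3: 't' vs 'm' differ -> stop
Longest common prefix: "zcd" (length 3)


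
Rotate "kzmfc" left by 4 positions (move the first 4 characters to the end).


Input: 'kzmfc', shift = 4
Operation: split at index 4 and swap parts
Front part s[0:4] = 'kzmf'
Back part s[4:] = 'c'
Rotated = back + front = 'c' + 'kzmf'
Result: ckzmf


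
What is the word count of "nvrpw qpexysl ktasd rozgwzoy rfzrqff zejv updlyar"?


Input string: 'nvrpw qpexysl ktasd rozgwzoy rfzrqff zejv updlyar'
Operation: split by spaces
Words found: 'nvrpw', 'qpexysl', 'ktasd', 'rozgwzoy', 'rfzrqff', 'zejv', 'updlyar'
Word count: 7


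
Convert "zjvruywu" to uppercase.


Input string: 'zjvruywu'
Operation: convert each letter to uppercase
Mapping: 'z'->'Z', 'j'->'J', 'v'->'V', 'r'->'R', 'u'->'U', 'y'->'Y', 'w'->'W', 'u'->'U'
Result: ZJVRUYWU


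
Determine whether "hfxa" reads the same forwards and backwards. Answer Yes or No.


Input string: 'hfxa'
Reversed: 'axfh'
Compare pairs: s[0]='h' vs s[3]='a' (mismatch), s[1]='f' vs s[2]='x' (mismatch)
Palindrome: No


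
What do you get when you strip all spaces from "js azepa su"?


Input string: 'js azepa su'
Operation: remove all spaces
Words: 'js', 'azepa', 'su'
Join without spaces: jsazepasu


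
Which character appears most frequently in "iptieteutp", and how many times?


Input: 'iptieteutp'
Operation: tally each character
Counts: 'e':2, 'i':2, 'p':2, 't':3, 'u':1
Maximum: 't' appears 3 times


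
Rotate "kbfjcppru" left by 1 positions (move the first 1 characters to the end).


Input: 'kbfjcppru', shift = 1
Operation: split at index 1 and swap parts
Front part s[0:1] = 'k'
Back part s[1:] = 'bfjcppru'
Rotated = back + front = 'bfjcppru' + 'k'
Result: bfjcppruk


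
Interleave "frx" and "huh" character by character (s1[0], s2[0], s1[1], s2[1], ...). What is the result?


String 1: 'frx'
String 2: 'huh'
Operation: alternate characters
Pairs: 'f'+'h', 'r'+'u', 'x'+'h'
Result: fhruxh


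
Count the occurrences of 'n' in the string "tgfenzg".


Input string: 'tgfenzg'
Target character: 'n'
Scan each position: s[4]='n'
Matches found at indices: 4
Total: 1


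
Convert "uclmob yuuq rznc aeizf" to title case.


Input string: 'uclmob yuuq rznc aeizf'
Operation: capitalize first letter of each word
Word transformations: 'uclmob'->'Uclmob', 'yuuq'->'Yuuq', 'rznc'->'Rznc', 'aeizf'->'Aeizf'
Result: Uclmob Yuuq Rznc Aeizf


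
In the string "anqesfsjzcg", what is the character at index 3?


Input string: 'anqesfsjzcg'
Operation: get character at index 3
Index mapping: s[0]='a', s[1]='n', s[2]='q', s[3]='e'
Result: 'e'


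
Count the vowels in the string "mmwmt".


Input string: 'mmwmt'
Operation: count vowels (a, e, i, o, u)
Scan: s[0]='m', s[1]='m', s[2]='w', s[3]='m', s[4]='t'
Vowels found: 0
Result: 0


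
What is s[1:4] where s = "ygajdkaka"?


Input string: 'ygajdkaka'
Operation: slice [1:4]
Extract characters: s[1]='g', s[2]='a', s[3]='j'
Result: gaj


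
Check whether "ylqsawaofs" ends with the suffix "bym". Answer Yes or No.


Input string: 'ylqsawaofs'
Suffix to check: 'bym'
Last 3 characters of input: 'ofs'
Match: False
Result: No


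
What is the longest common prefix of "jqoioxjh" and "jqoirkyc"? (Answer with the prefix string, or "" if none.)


String 1: 'jqoioxjh'
String 2: 'jqoirkyc'
Compare position by position:
pos 0: 'j' vs 'j' match
pos 1: 'q' vs 'q' match
pos 2: 'o' vs 'o' match
pos 3: 'i' vs 'i' match
pos 4: 'o' vs 'r' differ -> stop
Longest common prefix: "jqoi" (length 4)


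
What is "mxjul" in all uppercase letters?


Input string: 'mxjul'
Operation: convert each letter to uppercase
Mapping: 'm'->'M', 'x'->'X', 'j'->'J', 'u'->'U', 'l'->'L'
Result: MXJUL


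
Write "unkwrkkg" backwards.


Input string: 'unkwrkkg'
Operation: reverse character order
Original order: 'u' -> 'n' -> 'k' -> 'w' -> 'r' -> 'k' -> 'k' -> 'g'
Reversed order: 'g' -> 'k' -> 'k' -> 'r' -> 'w' -> 'k' -> 'n' -> 'u'
Result: gkkrwknu


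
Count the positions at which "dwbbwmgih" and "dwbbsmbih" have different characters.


String 1: 'dwbbwmgih'
String 2: 'dwbbsmbih'
Compare each position: pos 0: 'd'=='d', pos 1: 'w'=='w', pos 2: 'b'=='b', pos 3: 'b'=='b', pos 4: 'w'!='s', pos 5: 'm'=='m', pos 6: 'g'!='b', pos 7: 'i'=='i', pos 8: 'h'=='h'
Differing positions: 2
Hamming distance: 2


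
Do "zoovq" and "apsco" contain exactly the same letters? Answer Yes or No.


String 1: 'zoovq' -> sorted: 'ooqvz'
String 2: 'apsco' -> sorted: 'acops'
Compare sorted forms: 'ooqvz' != 'acops'
Anagram: No


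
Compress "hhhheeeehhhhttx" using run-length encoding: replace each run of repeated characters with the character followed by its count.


Input: 'hhhheeeehhhhttx'
Operation: identify consecutive runs
Runs: 'hhhh' -> h4, 'eeee' -> e4, 'hhhh' -> h4, 'tt' -> t2, 'x' -> x1
Encoded: h4e4h4t2x1


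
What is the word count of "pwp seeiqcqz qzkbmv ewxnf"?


Input string: 'pwp seeiqcqz qzkbmv ewxnf'
Operation: split by spaces
Words found: 'pwp', 'seeiqcqz', 'qzkbmv', 'ewxnf'
Word count: 4


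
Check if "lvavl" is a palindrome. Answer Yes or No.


Input string: 'lvavl'
Reversed: 'lvavl'
Compare pairs: s[0]='l' vs s[4]='l' (match), s[1]='v' vs s[3]='v' (match)
Palindrome: Yes


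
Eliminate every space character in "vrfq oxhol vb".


Input string: 'vrfq oxhol vb'
Operation: remove all spaces
Words: 'vrfq', 'oxhol', 'vb'
Join without spaces: vrfqoxholvb


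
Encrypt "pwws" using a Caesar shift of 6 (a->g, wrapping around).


Input: 'pwws', shift = 6
Operation: for each letter, (position + 6) mod 26
Mapping: 'p'(15+6=21)->'v', 'w'(22+6=28, 28 mod 26=2)->'c', 'w'(22+6=28, 28 mod 26=2)->'c', 's'(18+6=24)->'y'
Result: vccy


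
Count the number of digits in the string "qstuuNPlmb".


Input string: 'qstuuNPlmb'
Operation: count digit characters (0-9)
Scan: 'q', 's', 't', 'u', 'u', 'N', 'P', 'l', 'm', 'b'
Digits found: 0
Result: 0


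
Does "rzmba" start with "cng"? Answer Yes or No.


Input string: 'rzmba'
Prefix to check: 'cng'
First 3 characters of input: 'rzm'
Match: False
Result: No


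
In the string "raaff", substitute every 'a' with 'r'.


Input string: 'raaff'
Operation: replace 'a' with 'r'
Positions of 'a': 1, 2
After replacement: rrrff


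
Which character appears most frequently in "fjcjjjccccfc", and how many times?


Input: 'fjcjjjccccfc'
Operation: tally each character
Counts: 'c':6, 'f':2, 'j':4
Maximum: 'c' appears 6 times


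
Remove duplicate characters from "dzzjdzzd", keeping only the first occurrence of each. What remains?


Input: 'dzzjdzzd'
Operation: keep first occurrence of each character
Scan: s[0]='d' new -> keep; s[1]='z' new -> keep; s[2]='z' seen -> skip; s[3]='j' new -> keep; s[4]='d' seen -> skip; s[5]='z' seen -> skip; s[6]='z' seen -> skip; s[7]='d' seen -> skip
Result: dzj


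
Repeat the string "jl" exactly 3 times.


Input string: 'jl'
Operation: repeat 3 times
Concatenation: 'jl' + 'jl' + 'jl'
Result: jljljl


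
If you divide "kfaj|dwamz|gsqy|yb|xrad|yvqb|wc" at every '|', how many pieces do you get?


Input string: 'kfaj|dwamz|gsqy|yb|xrad|yvqb|wc'
Delimiter: '|'
Split result: 'kfaj', 'dwamz', 'gsqy', 'yb', 'xrad', 'yvqb', 'wc'
Number of parts: 7


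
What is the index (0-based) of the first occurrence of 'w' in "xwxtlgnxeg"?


Input string: 'xwxtlgnxeg'
Target: 'w'
Scanning left to right: s[0]='x', s[1]='w'
First match at index: 1


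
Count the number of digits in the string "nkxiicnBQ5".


Input string: 'nkxiicnBQ5'
Operation: count digit characters (0-9)
Scan: 'n', 'k', 'x', 'i', 'i', 'c', 'n', 'B', 'Q', '5'(digit)
Digits found: 1
Result: 1


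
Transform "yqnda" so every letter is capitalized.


Input string: 'yqnda'
Operation: convert each letter to uppercase
Mapping: 'y'->'Y', 'q'->'Q', 'n'->'N', 'd'->'D', 'a'->'A'
Result: YQNDA


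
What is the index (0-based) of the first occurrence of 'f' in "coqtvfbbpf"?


Input string: 'coqtvfbbpf'
Target: 'f'
Scanning left to right: s[0]='c', s[1]='o', s[2]='q', s[3]='t', s[4]='v', s[5]='f'
First match at index: 5


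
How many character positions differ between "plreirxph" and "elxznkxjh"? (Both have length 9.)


String 1: 'plreirxph'
String 2: 'elxznkxjh'
Compare each position: pos 0: 'p'!='e', pos 1: 'l'=='l', pos 2: 'r'!='x', pos 3: 'e'!='z', pos 4: 'i'!='n', pos 5: 'r'!='k', pos 6: 'x'=='x', pos 7: 'p'!='j', pos 8: 'h'=='h'
Differing positions: 6
Hamming distance: 6


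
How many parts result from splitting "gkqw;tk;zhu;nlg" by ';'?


Input string: 'gkqw;tk;zhu;nlg'
Delimiter: ';'
Split result: 'gkqw', 'tk', 'zhu', 'nlg'
Number of parts: 4


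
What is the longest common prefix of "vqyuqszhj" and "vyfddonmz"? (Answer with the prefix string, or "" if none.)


String 1: 'vqyuqszhj'
String 2: 'vyfddonmz'
Compare position by position:
pos 0: 'v' vs 'v' match
pos 1: 'q' vs 'y' differ -> stop
Longest common prefix: "v" (length 1)


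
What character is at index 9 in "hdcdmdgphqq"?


Input string: 'hdcdmdgphqq'
Operation: get character at index 9
Index mapping: s[0]='h', s[1]='d', s[2]='c', s[3]='d', s[4]='m', s[5]='d', s[6]='g', s[7]='p', s[8]='h', s[9]='q'
Result: 'q'


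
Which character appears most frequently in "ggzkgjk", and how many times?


Input: 'ggzkgjk'
Operation: tally each character
Counts: 'g':3, 'j':1, 'k':2, 'z':1
Maximum: 'g' appears 3 times


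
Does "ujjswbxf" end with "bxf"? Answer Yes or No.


Input string: 'ujjswbxf'
Suffix to check: 'bxf'
Last 3 characters of input: 'bxf'
Match: True
Result: Yes


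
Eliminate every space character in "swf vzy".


Input string: 'swf vzy'
Operation: remove all spaces
Words: 'swf', 'vzy'
Join without spaces: swfvzy


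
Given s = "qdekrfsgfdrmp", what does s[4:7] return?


Input string: 'qdekrfsgfdrmp'
Operation: slice [4:7]
Extract characters: s[4]='r', s[5]='f', s[6]='s'
Result: rfs


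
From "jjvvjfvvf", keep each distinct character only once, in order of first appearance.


Input: 'jjvvjfvvf'
Operation: keep first occurrence of each character
Scan: s[0]='j' new -> keep; s[1]='j' seen -> skip; s[2]='v' new -> keep; s[3]='v' seen -> skip; s[4]='j' seen -> skip; s[5]='f' new -> keep; s[6]='v' seen -> skip; s[7]='v' seen -> skip; s[8]='f' seen -> skip
Result: jvf


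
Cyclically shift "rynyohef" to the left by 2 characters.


Input: 'rynyohef', shift = 2
Operation: split at index 2 and swap parts
Front part s[0:2] = 'ry'
Back part s[2:] = 'nyohef'
Rotated = back + front = 'nyohef' + 'ry'
Result: nyohefry


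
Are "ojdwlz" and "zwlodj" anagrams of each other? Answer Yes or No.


String 1: 'ojdwlz' -> sorted: 'djlowz'
String 2: 'zwlodj' -> sorted: 'djlowz'
Compare sorted forms: 'djlowz' == 'djlowz'
Anagram: Yes


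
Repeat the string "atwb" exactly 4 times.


Input string: 'atwb'
Operation: repeat 4 times
Concatenation: 'atwb' + 'atwb' + 'atwb' + 'atwb'
Result: atwbatwbatwbatwb


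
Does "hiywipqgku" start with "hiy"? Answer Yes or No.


Input string: 'hiywipqgku'
Prefix to check: 'hiy'
First 3 characters of input: 'hiy'
Match: True
Result: Yes


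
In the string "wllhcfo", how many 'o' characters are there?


Input string: 'wllhcfo'
Target character: 'o'
Scan each position: s[6]='o'
Matches found at indices: 6
Total: 1


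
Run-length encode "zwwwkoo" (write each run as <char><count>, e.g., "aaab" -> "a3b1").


Input: 'zwwwkoo'
Operation: identify consecutive runs
Runs: 'z' -> z1, 'www' -> w3, 'k' -> k1, 'oo' -> o2
Encoded: z1w3k1o2


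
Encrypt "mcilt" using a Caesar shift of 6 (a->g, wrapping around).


Input: 'mcilt', shift = 6
Operation: for each letter, (position + 6) mod 26
Mapping: 'm'(12+6=18)->'s', 'c'(2+6=8)->'i', 'i'(8+6=14)->'o', 'l'(11+6=17)->'r', 't'(19+6=25)->'z'
Result: siorz


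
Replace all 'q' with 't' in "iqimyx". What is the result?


Input string: 'iqimyx'
Operation: replace 'q' with 't'
Positions of 'q': 1
After replacement: itimyx


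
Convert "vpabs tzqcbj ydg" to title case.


Input string: 'vpabs tzqcbj ydg'
Operation: capitalize first letter of each word
Word transformations: 'vpabs'->'Vpabs', 'tzqcbj'->'Tzqcbj', 'ydg'->'Ydg'
Result: Vpabs Tzqcbj Ydg


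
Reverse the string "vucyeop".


Input string: 'vucyeop'
Operation: reverse character order
Original order: 'v' -> 'u' -> 'c' -> 'y' -> 'e' -> 'o' -> 'p'
Reversed order: 'p' -> 'o' -> 'e' -> 'y' -> 'c' -> 'u' -> 'v'
Result: poeycuv


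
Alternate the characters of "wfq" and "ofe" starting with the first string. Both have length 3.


String 1: 'wfq'
String 2: 'ofe'
Operation: alternate characters
Pairs: 'w'+'o', 'f'+'f', 'q'+'e'
Result: woffqe


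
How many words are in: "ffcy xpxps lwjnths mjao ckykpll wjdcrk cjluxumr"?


Input string: 'ffcy xpxps lwjnths mjao ckykpll wjdcrk cjluxumr'
Operation: split by spaces
Words found: 'ffcy', 'xpxps', 'lwjnths', 'mjao', 'ckykpll', 'wjdcrk', 'cjluxumr'
Word count: 7


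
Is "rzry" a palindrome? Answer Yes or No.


Input string: 'rzry'
Reversed: 'yrzr'
Compare pairs: s[0]='r' vs s[3]='y' (mismatch), s[1]='z' vs s[2]='r' (mismatch)
Palindrome: No


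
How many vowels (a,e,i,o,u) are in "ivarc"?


Input string: 'ivarc'
Operation: count vowels (a, e, i, o, u)
Scan: s[0]='i' (vowel), s[1]='v', s[2]='a' (vowel), s[3]='r', s[4]='c'
Vowels found: 2
Result: 2


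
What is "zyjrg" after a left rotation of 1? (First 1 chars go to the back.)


Input: 'zyjrg', shift = 1
Operation: split at index 1 and swap parts
Front part s[0:1] = 'z'
Back part s[1:] = 'yjrg'
Rotated = back + front = 'yjrg' + 'z'
Result: yjrgz


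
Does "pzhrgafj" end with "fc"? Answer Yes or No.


Input string: 'pzhrgafj'
Suffix to check: 'fc'
Last 2 characters of input: 'fj'
Match: False
Result: No


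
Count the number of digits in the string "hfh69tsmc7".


Input string: 'hfh69tsmc7'
Operation: count digit characters (0-9)
Scan: 'h', 'f', 'h', '6'(digit), '9'(digit), 't', 's', 'm', 'c', '7'(digit)
Digits found: 3
Result: 3


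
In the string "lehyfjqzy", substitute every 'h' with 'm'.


Input string: 'lehyfjqzy'
Operation: replace 'h' with 'm'
Positions of 'h': 2
After replacement: lemyfjqzy


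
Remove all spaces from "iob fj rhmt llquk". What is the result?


Input string: 'iob fj rhmt llquk'
Operation: remove all spaces
Words: 'iob', 'fj', 'rhmt', 'llquk'
Join without spaces: iobfjrhmtllquk


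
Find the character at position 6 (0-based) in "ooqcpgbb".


Input string: 'ooqcpgbb'
Operation: get character at index 6
Index mapping: s[0]='o', s[1]='o', s[2]='q', s[3]='c', s[4]='p', s[5]='g', s[6]='b'
Result: 'b'


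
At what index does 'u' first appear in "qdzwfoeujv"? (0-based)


Input string: 'qdzwfoeujv'
Target: 'u'
Scanning left to right: s[0]='q', s[1]='d', s[2]='z', s[3]='w', s[4]='f', s[5]='o', s[6]='e', s[7]='u'
First match at index: 7


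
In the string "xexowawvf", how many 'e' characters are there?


Input string: 'xexowawvf'
Target character: 'e'
Scan each position: s[1]='e'
Matches found at indices: 1
Total: 1


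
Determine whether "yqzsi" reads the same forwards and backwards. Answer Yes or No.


Input string: 'yqzsi'
Reversed: 'iszqy'
Compare pairs: s[0]='y' vs s[4]='i' (mismatch), s[1]='q' vs s[3]='s' (mismatch)
Palindrome: No


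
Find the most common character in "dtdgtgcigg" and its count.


Input: 'dtdgtgcigg'
Operation: tally each character
Counts: 'c':1, 'd':2, 'g':4, 'i':1, 't':2
Maximum: 'g' appears 4 times


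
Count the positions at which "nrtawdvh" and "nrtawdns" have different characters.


String 1: 'nrtawdvh'
String 2: 'nrtawdns'
Compare each position: pos 0: 'n'=='n', pos 1: 'r'=='r', pos 2: 't'=='t', pos 3: 'a'=='a', pos 4: 'w'=='w', pos 5: 'd'=='d', pos 6: 'v'!='n', pos 7: 'h'!='s'
Differing positions: 2
Hamming distance: 2


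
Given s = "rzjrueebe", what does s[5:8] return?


Input string: 'rzjrueebe'
Operation: slice [5:8]
Extract characters: s[5]='e', s[6]='e', s[7]='b'
Result: eeb


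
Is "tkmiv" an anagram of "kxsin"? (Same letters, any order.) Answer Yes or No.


String 1: 'kxsin' -> sorted: 'iknsx'
String 2: 'tkmiv' -> sorted: 'ikmtv'
Compare sorted forms: 'iknsx' != 'ikmtv'
Anagram: No


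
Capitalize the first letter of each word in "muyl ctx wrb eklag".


Input string: 'muyl ctx wrb eklag'
Operation: capitalize first letter of each word
Word transformations: 'muyl'->'Muyl', 'ctx'->'Ctx', 'wrb'->'Wrb', 'eklag'->'Eklag'
Result: Muyl Ctx Wrb Eklag


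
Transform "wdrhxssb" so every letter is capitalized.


Input string: 'wdrhxssb'
Operation: convert each letter to uppercase
Mapping: 'w'->'W', 'd'->'D', 'r'->'R', 'h'->'H', 'x'->'X', 's'->'S', 's'->'S', 'b'->'B'
Result: WDRHXSSB


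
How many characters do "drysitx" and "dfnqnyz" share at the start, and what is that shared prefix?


String 1: 'drysitx'
String 2: 'dfnqnyz'
Compare position by position:
pos 0: 'd' vs 'd' match
pos 1: 'r' vs 'f' differ -> stop
Longest common prefix: "d" (length 1)


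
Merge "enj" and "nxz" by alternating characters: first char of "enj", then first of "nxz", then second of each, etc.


String 1: 'enj'
String 2: 'nxz'
Operation: alternate characters
Pairs: 'e'+'n', 'n'+'x', 'j'+'z'
Result: ennxjz


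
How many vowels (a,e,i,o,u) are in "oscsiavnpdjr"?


Input string: 'oscsiavnpdjr'
Operation: count vowels (a, e, i, o, u)
Scan: s[0]='o' (vowel), s[1]='s', s[2]='c', s[3]='s', s[4]='i' (vowel), s[5]='a' (vowel), s[6]='v', s[7]='n', s[8]='p', s[9]='d', s[10]='j', s[11]='r'
Vowels found: 3
Result: 3


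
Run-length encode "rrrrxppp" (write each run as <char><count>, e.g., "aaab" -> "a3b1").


Input: 'rrrrxppp'
Operation: identify consecutive runs
Runs: 'rrrr' -> r4, 'x' -> x1, 'ppp' -> p3
Encoded: r4x1p3


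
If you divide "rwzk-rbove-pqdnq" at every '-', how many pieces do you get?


Input string: 'rwzk-rbove-pqdnq'
Delimiter: '-'
Split result: 'rwzk', 'rbove', 'pqdnq'
Number of parts: 3


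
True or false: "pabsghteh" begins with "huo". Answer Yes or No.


Input string: 'pabsghteh'
Prefix to check: 'huo'
First 3 characters of input: 'pab'
Match: False
Result: No


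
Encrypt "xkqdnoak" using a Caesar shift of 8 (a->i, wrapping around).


Input: 'xkqdnoak', shift = 8
Operation: for each letter, (position + 8) mod 26
Mapping: 'x'(23+8=31, 31 mod 26=5)->'f', 'k'(10+8=18)->'s', 'q'(16+8=24)->'y', 'd'(3+8=11)->'l', 'n'(13+8=21)->'v', 'o'(14+8=22)->'w', 'a'(0+8=8)->'i', 'k'(10+8=18)->'s'
Result: fsylvwis


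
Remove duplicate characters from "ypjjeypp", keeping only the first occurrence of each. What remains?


Input: 'ypjjeypp'
Operation: keep first occurrence of each character
Scan: s[0]='y' new -> keep; s[1]='p' new -> keep; s[2]='j' new -> keep; s[3]='j' seen -> skip; s[4]='e' new -> keep; s[5]='y' seen -> skip; s[6]='p' seen -> skip; s[7]='p' seen -> skip
Result: ypje


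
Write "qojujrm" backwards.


Input string: 'qojujrm'
Operation: reverse character order
Original order: 'q' -> 'o' -> 'j' -> 'u' -> 'j' -> 'r' -> 'm'
Reversed order: 'm' -> 'r' -> 'j' -> 'u' -> 'j' -> 'o' -> 'q'
Result: mrjujoq


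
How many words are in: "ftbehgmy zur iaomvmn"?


Input string: 'ftbehgmy zur iaomvmn'
Operation: split by spaces
Words found: 'ftbehgmy', 'zur', 'iaomvmn'
Word count: 3


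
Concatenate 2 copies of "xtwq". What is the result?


Input string: 'xtwq'
Operation: repeat 2 times
Concatenation: 'xtwq' + 'xtwq'
Result: xtwqxtwq


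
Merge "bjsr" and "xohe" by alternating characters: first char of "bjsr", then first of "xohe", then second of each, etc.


String 1: 'bjsr'
String 2: 'xohe'
Operation: alternate characters
Pairs: 'b'+'x', 'j'+'o', 's'+'h', 'r'+'e'
Result: bxjoshre


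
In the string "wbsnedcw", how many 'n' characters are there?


Input string: 'wbsnedcw'
Target character: 'n'
Scan each position: s[3]='n'
Matches found at indices: 3
Total: 1


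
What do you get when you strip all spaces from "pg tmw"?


Input string: 'pg tmw'
Operation: remove all spaces
Words: 'pg', 'tmw'
Join without spaces: pgtmw


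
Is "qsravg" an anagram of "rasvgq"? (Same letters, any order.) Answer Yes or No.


String 1: 'rasvgq' -> sorted: 'agqrsv'
String 2: 'qsravg' -> sorted: 'agqrsv'
Compare sorted forms: 'agqrsv' == 'agqrsv'
Anagram: Yes


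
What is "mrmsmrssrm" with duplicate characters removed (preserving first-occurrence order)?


Input: 'mrmsmrssrm'
Operation: keep first occurrence of each character
Scan: s[0]='m' new -> keep; s[1]='r' new -> keep; s[2]='m' seen -> skip; s[3]='s' new -> keep; s[4]='m' seen -> skip; s[5]='r' seen -> skip; s[6]='s' seen -> skip; s[7]='s' seen -> skip; s[8]='r' seen -> skip; s[9]='m' seen -> skip
Result: mrs


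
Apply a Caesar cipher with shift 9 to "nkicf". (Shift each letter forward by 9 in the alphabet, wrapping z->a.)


Input: 'nkicf', shift = 9
Operation: for each letter, (position + 9) mod 26
Mapping: 'n'(13+9=22)->'w', 'k'(10+9=19)->'t', 'i'(8+9=17)->'r', 'c'(2+9=11)->'l', 'f'(5+9=14)->'o'
Result: wtrlo


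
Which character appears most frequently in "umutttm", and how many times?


Input: 'umutttm'
Operation: tally each character
Counts: 'm':2, 't':3, 'u':2
Maximum: 't' appears 3 times


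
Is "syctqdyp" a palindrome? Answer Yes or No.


Input string: 'syctqdyp'
Reversed: 'pydqtcys'
Compare pairs: s[0]='s' vs s[7]='p' (mismatch), s[1]='y' vs s[6]='y' (match), s[2]='c' vs s[5]='d' (mismatch), s[3]='t' vs s[4]='q' (mismatch)
Palindrome: No


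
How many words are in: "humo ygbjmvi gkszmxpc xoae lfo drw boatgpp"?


Input string: 'humo ygbjmvi gkszmxpc xoae lfo drw boatgpp'
Operation: split by spaces
Words found: 'humo', 'ygbjmvi', 'gkszmxpc', 'xoae', 'lfo', 'drw', 'boatgpp'
Word count: 7


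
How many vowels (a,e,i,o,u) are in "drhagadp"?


Input string: 'drhagadp'
Operation: count vowels (a, e, i, o, u)
Scan: s[0]='d', s[1]='r', s[2]='h', s[3]='a' (vowel), s[4]='g', s[5]='a' (vowel), s[6]='d', s[7]='p'
Vowels found: 2
Result: 2


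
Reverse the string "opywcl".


Input string: 'opywcl'
Operation: reverse character order
Original order: 'o' -> 'p' -> 'y' -> 'w' -> 'c' -> 'l'
Reversed order: 'l' -> 'c' -> 'w' -> 'y' -> 'p' -> 'o'
Result: lcwypo


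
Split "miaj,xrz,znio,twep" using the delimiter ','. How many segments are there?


Input string: 'miaj,xrz,znio,twep'
Delimiter: ','
Split result: 'miaj', 'xrz', 'znio', 'twep'
Number of parts: 4


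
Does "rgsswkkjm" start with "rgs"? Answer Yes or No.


Input string: 'rgsswkkjm'
Prefix to check: 'rgs'
First 3 characters of input: 'rgs'
Match: True
Result: Yes


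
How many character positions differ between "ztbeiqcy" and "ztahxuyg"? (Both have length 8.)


String 1: 'ztbeiqcy'
String 2: 'ztahxuyg'
Compare each position: pos 0: 'z'=='z', pos 1: 't'=='t', pos 2: 'b'!='a', pos 3: 'e'!='h', pos 4: 'i'!='x', pos 5: 'q'!='u', pos 6: 'c'!='y', pos 7: 'y'!='g'
Differing positions: 6
Hamming distance: 6


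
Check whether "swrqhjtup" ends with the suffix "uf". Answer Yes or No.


Input string: 'swrqhjtup'
Suffix to check: 'uf'
Last 2 characters of input: 'up'
Match: False
Result: No


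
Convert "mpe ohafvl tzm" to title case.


Input string: 'mpe ohafvl tzm'
Operation: capitalize first letter of each word
Word transformations: 'mpe'->'Mpe', 'ohafvl'->'Ohafvl', 'tzm'->'Tzm'
Result: Mpe Ohafvl Tzm


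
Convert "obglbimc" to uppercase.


Input string: 'obglbimc'
Operation: convert each letter to uppercase
Mapping: 'o'->'O', 'b'->'B', 'g'->'G', 'l'->'L', 'b'->'B', 'i'->'I', 'm'->'M', 'c'->'C'
Result: OBGLBIMC


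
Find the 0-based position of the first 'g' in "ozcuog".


Input string: 'ozcuog'
Target: 'g'
Scanning left to right: s[0]='o', s[1]='z', s[2]='c', s[3]='u', s[4]='o', s[5]='g'
First match at index: 5


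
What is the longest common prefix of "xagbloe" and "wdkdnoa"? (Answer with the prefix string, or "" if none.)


String 1: 'xagbloe'
String 2: 'wdkdnoa'
Compare position by position:
pos 0: 'x' vs 'w' differ -> stop
Longest common prefix: "" (length 0)


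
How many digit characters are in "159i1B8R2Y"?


Input string: '159i1B8R2Y'
Operation: count digit characters (0-9)
Scan: '1'(digit), '5'(digit), '9'(digit), 'i', '1'(digit), 'B', '8'(digit), 'R', '2'(digit), 'Y'
Digits found: 6
Result: 6


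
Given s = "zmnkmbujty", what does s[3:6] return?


Input string: 'zmnkmbujty'
Operation: slice [3:6]
Extract characters: s[3]='k', s[4]='m', s[5]='b'
Result: kmb


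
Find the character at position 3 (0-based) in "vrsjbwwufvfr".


Input string: 'vrsjbwwufvfr'
Operation: get character at index 3
Index mapping: s[0]='v', s[1]='r', s[2]='s', s[3]='j'
Result: 'j'


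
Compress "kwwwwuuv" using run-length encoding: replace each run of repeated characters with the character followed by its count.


Input: 'kwwwwuuv'
Operation: identify consecutive runs
Runs: 'k' -> k1, 'wwww' -> w4, 'uu' -> u2, 'v' -> v1
Encoded: k1w4u2v1


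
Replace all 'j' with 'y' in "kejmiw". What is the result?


Input string: 'kejmiw'
Operation: replace 'j' with 'y'
Positions of 'j': 2
After replacement: keymiw


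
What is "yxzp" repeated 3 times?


Input string: 'yxzp'
Operation: repeat 3 times
Concatenation: 'yxzp' + 'yxzp' + 'yxzp'
Result: yxzpyxzpyxzp


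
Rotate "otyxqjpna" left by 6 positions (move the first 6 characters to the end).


Input: 'otyxqjpna', shift = 6
Operation: split at index 6 and swap parts
Front part s[0:6] = 'otyxqj'
Back part s[6:] = 'pna'
Rotated = back + front = 'pna' + 'otyxqj'
Result: pnaotyxqj


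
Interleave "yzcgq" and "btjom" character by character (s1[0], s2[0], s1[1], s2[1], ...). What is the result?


String 1: 'yzcgq'
String 2: 'btjom'
Operation: alternate characters
Pairs: 'y'+'b', 'z'+'t', 'c'+'j', 'g'+'o', 'q'+'m'
Result: ybztcjgoqm


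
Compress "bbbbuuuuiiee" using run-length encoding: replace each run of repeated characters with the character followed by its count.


Input: 'bbbbuuuuiiee'
Operation: identify consecutive runs
Runs: 'bbbb' -> b4, 'uuuu' -> u4, 'ii' -> i2, 'ee' -> e2
Encoded: b4u4i2e2


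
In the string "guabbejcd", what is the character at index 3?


Input string: 'guabbejcd'
Operation: get character at index 3
Index mapping: s[0]='g', s[1]='u', s[2]='a', s[3]='b'
Result: 'b'


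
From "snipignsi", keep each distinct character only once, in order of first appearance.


Input: 'snipignsi'
Operation: keep first occurrence of each character
Scan: s[0]='s' new -> keep; s[1]='n' new -> keep; s[2]='i' new -> keep; s[3]='p' new -> keep; s[4]='i' seen -> skip; s[5]='g' new -> keep; s[6]='n' seen -> skip; s[7]='s' seen -> skip; s[8]='i' seen -> skip
Result: snipg


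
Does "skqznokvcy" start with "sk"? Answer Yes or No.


Input string: 'skqznokvcy'
Prefix to check: 'sk'
First 2 characters of input: 'sk'
Match: True
Result: Yes


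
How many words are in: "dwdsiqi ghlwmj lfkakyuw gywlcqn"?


Input string: 'dwdsiqi ghlwmj lfkakyuw gywlcqn'
Operation: split by spaces
Words found: 'dwdsiqi', 'ghlwmj', 'lfkakyuw', 'gywlcqn'
Word count: 4


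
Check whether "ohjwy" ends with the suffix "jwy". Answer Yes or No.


Input string: 'ohjwy'
Suffix to check: 'jwy'
Last 3 characters of input: 'jwy'
Match: True
Result: Yes


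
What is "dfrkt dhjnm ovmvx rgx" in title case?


Input string: 'dfrkt dhjnm ovmvx rgx'
Operation: capitalize first letter of each word
Word transformations: 'dfrkt'->'Dfrkt', 'dhjnm'->'Dhjnm', 'ovmvx'->'Ovmvx', 'rgx'->'Rgx'
Result: Dfrkt Dhjnm Ovmvx Rgx


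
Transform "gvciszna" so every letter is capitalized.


Input string: 'gvciszna'
Operation: convert each letter to uppercase
Mapping: 'g'->'G', 'v'->'V', 'c'->'C', 'i'->'I', 's'->'S', 'z'->'Z', 'n'->'N', 'a'->'A'
Result: GVCISZNA


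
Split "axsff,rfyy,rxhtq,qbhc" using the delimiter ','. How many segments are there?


Input string: 'axsff,rfyy,rxhtq,qbhc'
Delimiter: ','
Split result: 'axsff', 'rfyy', 'rxhtq', 'qbhc'
Number of parts: 4


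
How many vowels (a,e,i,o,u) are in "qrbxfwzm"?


Input string: 'qrbxfwzm'
Operation: count vowels (a, e, i, o, u)
Scan: s[0]='q', s[1]='r', s[2]='b', s[3]='x', s[4]='f', s[5]='w', s[6]='z', s[7]='m'
Vowels found: 0
Result: 0


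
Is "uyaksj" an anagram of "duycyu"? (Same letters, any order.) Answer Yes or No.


String 1: 'duycyu' -> sorted: 'cduuyy'
String 2: 'uyaksj' -> sorted: 'ajksuy'
Compare sorted forms: 'cduuyy' != 'ajksuy'
Anagram: No


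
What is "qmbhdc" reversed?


Input string: 'qmbhdc'
Operation: reverse character order
Original order: 'q' -> 'm' -> 'b' -> 'h' -> 'd' -> 'c'
Reversed order: 'c' -> 'd' -> 'h' -> 'b' -> 'm' -> 'q'
Result: cdhbmq


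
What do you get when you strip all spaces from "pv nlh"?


Input string: 'pv nlh'
Operation: remove all spaces
Words: 'pv', 'nlh'
Join without spaces: pvnlh


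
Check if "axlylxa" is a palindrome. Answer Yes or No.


Input string: 'axlylxa'
Reversed: 'axlylxa'
Compare pairs: s[0]='a' vs s[6]='a' (match), s[1]='x' vs s[5]='x' (match), s[2]='l' vs s[4]='l' (match)
Palindrome: Yes


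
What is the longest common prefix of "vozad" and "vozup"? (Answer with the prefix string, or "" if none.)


String 1: 'vozad'
String 2: 'vozup'
Compare position by position:
pos 0: 'v' vs 'v' match
pos 1: 'o' vs 'o' match
pos 2: 'z' vs 'z' match
pos 3: 'a' vs 'u' differ -> stop
Longest common prefix: "voz" (length 3)


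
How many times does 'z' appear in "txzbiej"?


Input string: 'txzbiej'
Target character: 'z'
Scan each position: s[2]='z'
Matches found at indices: 2
Total: 1


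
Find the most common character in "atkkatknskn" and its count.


Input: 'atkkatknskn'
Operation: tally each character
Counts: 'a':2, 'k':4, 'n':2, 's':1, 't':2
Maximum: 'k' appears 4 times


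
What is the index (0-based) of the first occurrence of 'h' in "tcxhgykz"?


Input string: 'tcxhgykz'
Target: 'h'
Scanning left to right: s[0]='t', s[1]='c', s[2]='x', s[3]='h'
First match at index: 3


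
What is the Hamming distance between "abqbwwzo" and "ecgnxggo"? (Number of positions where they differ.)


String 1: 'abqbwwzo'
String 2: 'ecgnxggo'
Compare each position: pos 0: 'a'!='e', pos 1: 'b'!='c', pos 2: 'q'!='g', pos 3: 'b'!='n', pos 4: 'w'!='x', pos 5: 'w'!='g', pos 6: 'z'!='g', pos 7: 'o'=='o'
Differing positions: 7
Hamming distance: 7


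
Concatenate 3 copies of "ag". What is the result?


Input string: 'ag'
Operation: repeat 3 times
Concatenation: 'ag' + 'ag' + 'ag'
Result: agagag


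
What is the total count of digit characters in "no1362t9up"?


Input string: 'no1362t9up'
Operation: count digit characters (0-9)
Scan: 'n', 'o', '1'(digit), '3'(digit), '6'(digit), '2'(digit), 't', '9'(digit), 'u', 'p'
Digits found: 5
Result: 5


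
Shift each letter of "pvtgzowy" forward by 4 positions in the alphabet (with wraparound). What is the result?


Input: 'pvtgzowy', shift = 4
Operation: for each letter, (position + 4) mod 26
Mapping: 'p'(15+4=19)->'t', 'v'(21+4=25)->'z', 't'(19+4=23)->'x', 'g'(6+4=10)->'k', 'z'(25+4=29, 29 mod 26=3)->'d', 'o'(14+4=18)->'s', 'w'(22+4=26, 26 mod 26=0)->'a', 'y'(24+4=28, 28 mod 26=2)->'c'
Result: tzxkdsac


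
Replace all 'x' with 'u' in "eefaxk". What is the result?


Input string: 'eefaxk'
Operation: replace 'x' with 'u'
Positions of 'x': 4
After replacement: eefauk


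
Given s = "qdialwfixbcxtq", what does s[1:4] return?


Input string: 'qdialwfixbcxtq'
Operation: slice [1:4]
Extract characters: s[1]='d', s[2]='i', s[3]='a'
Result: dia


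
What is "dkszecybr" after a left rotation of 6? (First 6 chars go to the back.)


Input: 'dkszecybr', shift = 6
Operation: split at index 6 and swap parts
Front part s[0:6] = 'dkszec'
Back part s[6:] = 'ybr'
Rotated = back + front = 'ybr' + 'dkszec'
Result: ybrdkszec


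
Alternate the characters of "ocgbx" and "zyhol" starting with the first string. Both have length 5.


String 1: 'ocgbx'
String 2: 'zyhol'
Operation: alternate characters
Pairs: 'o'+'z', 'c'+'y', 'g'+'h', 'b'+'o', 'x'+'l'
Result: ozcyghboxl


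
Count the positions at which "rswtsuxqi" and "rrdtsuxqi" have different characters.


String 1: 'rswtsuxqi'
String 2: 'rrdtsuxqi'
Compare each position: pos 0: 'r'=='r', pos 1: 's'!='r', pos 2: 'w'!='d', pos 3: 't'=='t', pos 4: 's'=='s', pos 5: 'u'=='u', pos 6: 'x'=='x', pos 7: 'q'=='q', pos 8: 'i'=='i'
Differing positions: 2
Hamming distance: 2


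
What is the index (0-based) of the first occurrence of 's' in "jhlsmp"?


Input string: 'jhlsmp'
Target: 's'
Scanning left to right: s[0]='j', s[1]='h', s[2]='l', s[3]='s'
First match at index: 3


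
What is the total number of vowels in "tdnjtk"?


Input string: 'tdnjtk'
Operation: count vowels (a, e, i, o, u)
Scan: s[0]='t', s[1]='d', s[2]='n', s[3]='j', s[4]='t', s[5]='k'
Vowels found: 0
Result: 0


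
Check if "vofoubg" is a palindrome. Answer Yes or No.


Input string: 'vofoubg'
Reversed: 'gbuofov'
Compare pairs: s[0]='v' vs s[6]='g' (mismatch), s[1]='o' vs s[5]='b' (mismatch), s[2]='f' vs s[4]='u' (mismatch)
Palindrome: No


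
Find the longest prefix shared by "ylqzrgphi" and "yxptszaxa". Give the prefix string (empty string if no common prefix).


String 1: 'ylqzrgphi'
String 2: 'yxptszaxa'
Compare position by position:
pos 0: 'y' vs 'y' match
pos 1: 'l' vs 'x' differ -> stop
Longest common prefix: "y" (length 1)


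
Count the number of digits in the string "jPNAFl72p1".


Input string: 'jPNAFl72p1'
Operation: count digit characters (0-9)
Scan: 'j', 'P', 'N', 'A', 'F', 'l', '7'(digit), '2'(digit), 'p', '1'(digit)
Digits found: 3
Result: 3


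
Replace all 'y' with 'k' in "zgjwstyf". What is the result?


Input string: 'zgjwstyf'
Operation: replace 'y' with 'k'
Positions of 'y': 6
After replacement: zgjwstkf


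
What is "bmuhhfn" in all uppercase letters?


Input string: 'bmuhhfn'
Operation: convert each letter to uppercase
Mapping: 'b'->'B', 'm'->'M', 'u'->'U', 'h'->'H', 'h'->'H', 'f'->'F', 'n'->'N'
Result: BMUHHFN


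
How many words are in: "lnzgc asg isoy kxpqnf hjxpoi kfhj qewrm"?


Input string: 'lnzgc asg isoy kxpqnf hjxpoi kfhj qewrm'
Operation: split by spaces
Words found: 'lnzgc', 'asg', 'isoy', 'kxpqnf', 'hjxpoi', 'kfhj', 'qewrm'
Word count: 7


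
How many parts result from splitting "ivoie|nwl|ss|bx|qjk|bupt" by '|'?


Input string: 'ivoie|nwl|ss|bx|qjk|bupt'
Delimiter: '|'
Split result: 'ivoie', 'nwl', 'ss', 'bx', 'qjk', 'bupt'
Number of parts: 6


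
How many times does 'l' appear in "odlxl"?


Input string: 'odlxl'
Target character: 'l'
Scan each position: s[2]='l', s[4]='l'
Matches found at indices: 2, 4
Total: 2


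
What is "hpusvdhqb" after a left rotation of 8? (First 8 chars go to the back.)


Input: 'hpusvdhqb', shift = 8
Operation: split at index 8 and swap parts
Front part s[0:8] = 'hpusvdhq'
Back part s[8:] = 'b'
Rotated = back + front = 'b' + 'hpusvdhq'
Result: bhpusvdhq


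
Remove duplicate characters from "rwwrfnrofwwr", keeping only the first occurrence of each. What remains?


Input: 'rwwrfnrofwwr'
Operation: keep first occurrence of each character
Scan: s[0]='r' new -> keep; s[1]='w' new -> keep; s[2]='w' seen -> skip; s[3]='r' seen -> skip; s[4]='f' new -> keep; s[5]='n' new -> keep; s[6]='r' seen -> skip; s[7]='o' new -> keep; s[8]='f' seen -> skip; s[9]='w' seen -> skip; s[10]='w' seen -> skip; s[11]='r' seen -> skip
Result: rwfno
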